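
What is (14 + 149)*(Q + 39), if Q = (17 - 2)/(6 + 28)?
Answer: 218583/34 ≈ 6428.9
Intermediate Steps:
Q = 15/34 ≈ 0.44118
(14 + 149)*(Q + 39) = (14 + 149)*(15/34 + 39) = 163*(1341/34) = 218583/34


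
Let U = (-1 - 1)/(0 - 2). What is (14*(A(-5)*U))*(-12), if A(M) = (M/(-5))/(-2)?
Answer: 84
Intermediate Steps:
A(M) = M/10 (A(M) = (M*(-1/5))*(-1/2) = -M/5*(-1/2) = M/10)
U = 1 (U = -2/(-2) = -2*(-1/2) = 1)
(14*(A(-5)*U))*(-12) = (14*(((1/10)*(-5))*1))*(-12) = (14*(-1/2*1))*(-12) = (14*(-1/2))*(-12) = -7*(-12) = 84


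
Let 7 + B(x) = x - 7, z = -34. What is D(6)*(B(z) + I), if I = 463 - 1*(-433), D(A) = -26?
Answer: -22048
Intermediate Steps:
I = 896 (I = 463 + 433 = 896)
B(x) = -14 + x (B(x) = -7 + (x - 7) = -7 + (-7 + x) = -14 + x)
D(6)*(B(z) + I) = -26*((-14 - 34) + 896) = -26*(-48 + 896) = -26*848 = -22048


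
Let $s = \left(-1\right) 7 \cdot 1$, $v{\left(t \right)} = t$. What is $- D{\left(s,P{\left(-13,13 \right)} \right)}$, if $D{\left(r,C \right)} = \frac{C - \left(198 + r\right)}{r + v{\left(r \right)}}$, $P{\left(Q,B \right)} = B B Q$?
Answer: $- \frac{1194}{7} \approx -170.57$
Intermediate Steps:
$P{\left(Q,B \right)} = Q B^{2}$ ($P{\left(Q,B \right)} = B^{2} Q = Q B^{2}$)
$s = -7$ ($s = \left(-7\right) 1 = -7$)
$D{\left(r,C \right)} = \frac{-198 + C - r}{2 r}$ ($D{\left(r,C \right)} = \frac{C - \left(198 + r\right)}{r + r} = \frac{-198 + C - r}{2 r}$)
$- D{\left(s,P{\left(-13,13 \right)} \right)} = - \frac{-198 - 13 \cdot 13^{2} - -7}{2 \left(-7\right)} = - \frac{\left(-1\right) \left(-198 - 2197 + 7\right)}{2 \cdot 7} = - \frac{\left(-1\right) \left(-2388\right)}{2 \cdot 7} = \left(-1\right) \frac{1194}{7} = - \frac{1194}{7}$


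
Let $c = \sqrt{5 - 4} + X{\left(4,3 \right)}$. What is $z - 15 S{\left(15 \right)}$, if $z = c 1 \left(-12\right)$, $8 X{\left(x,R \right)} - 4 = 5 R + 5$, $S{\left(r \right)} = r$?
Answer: $-273$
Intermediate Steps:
$X{\left(x,R \right)} = \frac{9}{8} + \frac{5 R}{8}$ ($X{\left(x,R \right)} = \frac{1}{2} + \frac{5 R + 5}{8} = \frac{1}{2} + \frac{5 + 5 R}{8} = \frac{1}{2} + \left(\frac{5}{8} + \frac{5 R}{8}\right) = \frac{9}{8} + \frac{5 R}{8}$)
$c = 4$ ($c = \sqrt{5 - 4} + \left(\frac{9}{8} + \frac{5}{8} \cdot 3\right) = \sqrt{1} + \left(\frac{9}{8} + \frac{15}{8}\right) = 1 + 3 = 4$)
$z = -48$ ($z = 4 \cdot 1 \left(-12\right) = 4 \left(-12\right) = -48$)
$z - 15 S{\left(15 \right)} = -48 - 225 = -273$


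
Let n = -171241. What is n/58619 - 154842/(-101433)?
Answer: -2764268385/1981967009 ≈ -1.3947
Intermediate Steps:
n/58619 - 154842/(-101433) = -171241/58619 - 154842/(-101433) = -171241*1/58619 - 154842*(-1/101433) = -171241/58619 + 51614/33811 = -2764268385/1981967009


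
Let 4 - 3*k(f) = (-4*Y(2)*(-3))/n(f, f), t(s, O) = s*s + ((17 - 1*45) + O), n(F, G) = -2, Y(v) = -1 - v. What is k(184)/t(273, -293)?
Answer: -7/111312 ≈ -6.2886e-5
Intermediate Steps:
t(s, O) = -28 + O + s² (t(s, O) = s² + ((17 - 45) + O) = s² + (-28 + O) = -28 + O + s²)
k(f) = -14/3 (k(f) = 4/3 - -4*(-1 - 1*2)*(-3)/(3*(-2)) = 4/3 - -4*(-1 - 2)*(-3)*(-1)/(3*2) = 4/3 - -4*(-3)*(-3)*(-1)/(3*2) = 4/3 - 12*(-3)*(-1)/(3*2) = 4/3 - (-12)*(-1)/2 = 4/3 - ⅓*18 = 4/3 - 6 = -14/3)
k(184)/t(273, -293) = -14/(3*(-28 - 293 + 273²)) = -14/(3*(-28 - 293 + 74529)) = -14/3/74208 = -14/3*1/74208 = -7/111312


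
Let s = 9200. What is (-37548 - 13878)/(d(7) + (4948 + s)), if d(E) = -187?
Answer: -51426/13961 ≈ -3.6835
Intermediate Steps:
(-37548 - 13878)/(d(7) + (4948 + s)) = (-37548 - 13878)/(-187 + (4948 + 9200)) = -51426/(-187 + 14148) = -51426/13961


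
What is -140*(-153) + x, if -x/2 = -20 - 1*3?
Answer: 21466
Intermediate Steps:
x = 46 (x = -2*(-20 - 1*3) = -2*(-20 - 3) = -2*(-23) = 46)
-140*(-153) + x = -140*(-153) + 46 = 21420 + 46 = 21466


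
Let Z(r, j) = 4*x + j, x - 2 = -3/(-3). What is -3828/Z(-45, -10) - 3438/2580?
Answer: -823593/430 ≈ -1915.3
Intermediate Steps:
x = 3 (x = 2 - 3/(-3) = 2 - 3*(-⅓) = 2 + 1 = 3)
Z(r, j) = 12 + j (Z(r, j) = 4*3 + j = 12 + j)
-3828/Z(-45, -10) - 3438/2580 = -3828/(12 - 10) - 3438/2580 = -3828/2 - 3438*1/2580 = -3828*½ - 573/430 = -1914 - 573/430 = -823593/430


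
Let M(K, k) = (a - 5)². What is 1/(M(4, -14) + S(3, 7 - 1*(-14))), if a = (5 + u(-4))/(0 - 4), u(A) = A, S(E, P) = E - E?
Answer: 16/441 ≈ 0.036281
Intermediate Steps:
S(E, P) = 0
a = -¼ (a = (5 - 4)/(0 - 4) = 1/(-4) = 1*(-¼) = -¼ ≈ -0.25000)
M(K, k) = 441/16 (M(K, k) = (-¼ - 5)² = (-21/4)² = 441/16)
1/(M(4, -14) + S(3, 7 - 1*(-14))) = 1/(441/16 + 0) = 1/(441/16) = 16/441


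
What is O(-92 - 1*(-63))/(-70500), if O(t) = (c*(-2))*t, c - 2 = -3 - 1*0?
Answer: 29/35250 ≈ 0.00082269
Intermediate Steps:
c = -1 (c = 2 + (-3 - 1*0) = 2 + (-3 + 0) = 2 - 3 = -1)
O(t) = 2*t (O(t) = (-1*(-2))*t = 2*t)
O(-92 - 1*(-63))/(-70500) = (2*(-92 - 1*(-63)))/(-70500) = (2*(-92 + 63))*(-1/70500) = (2*(-29))*(-1/70500) = -58*(-1/70500) = 29/35250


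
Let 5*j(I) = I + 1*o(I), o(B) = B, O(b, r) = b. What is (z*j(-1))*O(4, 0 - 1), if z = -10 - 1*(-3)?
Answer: 56/5 ≈ 11.200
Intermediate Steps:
j(I) = 2*I/5 (j(I) = (I + 1*I)/5 = (I + I)/5 = (2*I)/5 = 2*I/5)
z = -7 (z = -10 + 3 = -7)
(z*j(-1))*O(4, 0 - 1) = -14*(-1)/5*4 = -7*(-⅖)*4 = (14/5)*4 = 56/5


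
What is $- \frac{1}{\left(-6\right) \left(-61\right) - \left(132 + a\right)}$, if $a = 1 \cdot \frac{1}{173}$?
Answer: $- \frac{173}{40481} \approx -0.0042736$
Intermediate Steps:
$a = \frac{1}{173}$ ($a = 1 \cdot \frac{1}{173} = \frac{1}{173} \approx 0.0057803$)
$- \frac{1}{\left(-6\right) \left(-61\right) - \left(132 + a\right)} = - \frac{1}{\left(-6\right) \left(-61\right) - \frac{22837}{173}} = - \frac{1}{366 - \frac{22837}{173}} = - \frac{1}{\frac{40481}{173}} = \left(-1\right) \frac{173}{40481} = - \frac{173}{40481}$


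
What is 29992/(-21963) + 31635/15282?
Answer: 2919281/4143686 ≈ 0.70451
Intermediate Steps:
29992/(-21963) + 31635/15282 = 29992*(-1/21963) + 31635*(1/15282) = -29992/21963 + 3515/1698 = 2919281/4143686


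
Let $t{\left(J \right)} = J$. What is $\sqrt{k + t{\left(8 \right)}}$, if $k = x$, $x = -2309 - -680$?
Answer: $i \sqrt{1621} \approx 40.262 i$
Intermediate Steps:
$x = -1629$ ($x = -2309 + 680 = -1629$)
$k = -1629$
$\sqrt{k + t{\left(8 \right)}} = \sqrt{-1629 + 8} = \sqrt{-1621} = i \sqrt{1621}$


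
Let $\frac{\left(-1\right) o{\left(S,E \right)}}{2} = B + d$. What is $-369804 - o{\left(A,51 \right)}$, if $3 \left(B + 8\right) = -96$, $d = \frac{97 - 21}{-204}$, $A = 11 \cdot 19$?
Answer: $- \frac{18864122}{51} \approx -3.6988 \cdot 10^{5}$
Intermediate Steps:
$A = 209$
$d = - \frac{19}{51}$ ($d = 76 \left(- \frac{1}{204}\right) = - \frac{19}{51} \approx -0.37255$)
$B = -40$ ($B = -8 + \frac{1}{3} \left(-96\right) = -8 - 32 = -40$)
$o{\left(S,E \right)} = \frac{4118}{51}$ ($o{\left(S,E \right)} = - 2 \left(-40 - \frac{19}{51}\right) = \left(-2\right) \left(- \frac{2059}{51}\right) = \frac{4118}{51}$)
$-369804 - o{\left(A,51 \right)} = -369804 - \frac{4118}{51} = - \frac{18864122}{51}$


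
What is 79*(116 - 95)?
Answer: 1659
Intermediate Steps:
79*(116 - 95) = 79*21 = 1659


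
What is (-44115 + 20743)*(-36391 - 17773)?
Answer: 1265921008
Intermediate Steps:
(-44115 + 20743)*(-36391 - 17773) = -23372*(-54164) = 1265921008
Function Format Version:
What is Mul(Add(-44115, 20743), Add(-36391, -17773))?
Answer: 1265921008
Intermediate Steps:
Mul(Add(-44115, 20743), Add(-36391, -17773)) = Mul(-23372, -54164) = 1265921008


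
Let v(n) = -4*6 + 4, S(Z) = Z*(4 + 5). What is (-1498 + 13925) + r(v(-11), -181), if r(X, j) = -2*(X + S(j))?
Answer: 15725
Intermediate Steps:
S(Z) = 9*Z (S(Z) = Z*9 = 9*Z)
v(n) = -20 (v(n) = -24 + 4 = -20)
r(X, j) = -18*j - 2*X (r(X, j) = -2*(X + 9*j) = -18*j - 2*X)
(-1498 + 13925) + r(v(-11), -181) = (-1498 + 13925) + (-18*(-181) - 2*(-20)) = 12427 + (3258 + 40) = 12427 + 3298 = 15725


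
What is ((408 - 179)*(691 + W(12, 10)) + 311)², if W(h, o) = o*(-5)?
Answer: 21638410000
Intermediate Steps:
W(h, o) = -5*o
((408 - 179)*(691 + W(12, 10)) + 311)² = ((408 - 179)*(691 - 5*10) + 311)² = (229*(691 - 50) + 311)² = (229*641 + 311)² = (146789 + 311)² = 147100² = 21638410000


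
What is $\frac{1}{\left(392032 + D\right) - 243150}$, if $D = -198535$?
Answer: $- \frac{1}{49653} \approx -2.014 \cdot 10^{-5}$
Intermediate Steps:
$\frac{1}{\left(392032 + D\right) - 243150} = \frac{1}{\left(392032 - 198535\right) - 243150} = \frac{1}{193497 - 243150} = \frac{1}{-49653} = - \frac{1}{49653}$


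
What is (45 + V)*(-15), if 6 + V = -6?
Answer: -495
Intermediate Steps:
V = -12 (V = -6 - 6 = -12)
(45 + V)*(-15) = (45 - 12)*(-15) = 33*(-15) = -495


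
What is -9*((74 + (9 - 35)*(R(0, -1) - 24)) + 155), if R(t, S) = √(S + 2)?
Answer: -7443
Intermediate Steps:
R(t, S) = √(2 + S)
-9*((74 + (9 - 35)*(R(0, -1) - 24)) + 155) = -9*((74 + (9 - 35)*(√(2 - 1) - 24)) + 155) = -9*((74 - 26*(√1 - 24)) + 155) = -9*((74 - 26*(1 - 24)) + 155) = -9*((74 - 26*(-23)) + 155) = -9*((74 + 598) + 155) = -9*(672 + 155) = -9*827 = -1*7443 = -7443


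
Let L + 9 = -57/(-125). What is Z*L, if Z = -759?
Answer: 810612/125 ≈ 6484.9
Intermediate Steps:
L = -1068/125 (L = -9 - 57/(-125) = -9 - 57*(-1/125) = -9 + 57/125 = -1068/125 ≈ -8.5440)
Z*L = -759*(-1068/125) = 810612/125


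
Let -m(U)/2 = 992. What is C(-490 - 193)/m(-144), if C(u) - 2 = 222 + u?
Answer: 459/1984 ≈ 0.23135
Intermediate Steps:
m(U) = -1984 (m(U) = -2*992 = -1984)
C(u) = 224 + u (C(u) = 2 + (222 + u) = 224 + u)
C(-490 - 193)/m(-144) = (224 + (-490 - 193))/(-1984) = (224 - 683)*(-1/1984) = -459*(-1/1984) = 459/1984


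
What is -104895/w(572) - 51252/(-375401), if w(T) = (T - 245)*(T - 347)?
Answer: -263754237/204593545 ≈ -1.2892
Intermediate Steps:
w(T) = (-347 + T)*(-245 + T) (w(T) = (-245 + T)*(-347 + T) = (-347 + T)*(-245 + T))
-104895/w(572) - 51252/(-375401) = -104895/(85015 + 572**2 - 592*572) - 51252/(-375401) = -104895/(85015 + 327184 - 338624) - 51252*(-1/375401) = -104895/73575 + 51252/375401 = -104895*1/73575 + 51252/375401 = -777/545 + 51252/375401 = -263754237/204593545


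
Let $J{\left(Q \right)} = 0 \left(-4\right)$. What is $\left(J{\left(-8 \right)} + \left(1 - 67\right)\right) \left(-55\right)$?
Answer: $3630$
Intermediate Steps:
$J{\left(Q \right)} = 0$
$\left(J{\left(-8 \right)} + \left(1 - 67\right)\right) \left(-55\right) = \left(0 + \left(1 - 67\right)\right) \left(-55\right) = \left(0 - 66\right) \left(-55\right) = \left(-66\right) \left(-55\right) = 3630$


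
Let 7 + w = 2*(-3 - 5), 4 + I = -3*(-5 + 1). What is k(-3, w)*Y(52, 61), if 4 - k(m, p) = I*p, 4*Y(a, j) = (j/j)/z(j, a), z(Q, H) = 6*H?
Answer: 47/312 ≈ 0.15064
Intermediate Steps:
I = 8 (I = -4 - 3*(-5 + 1) = -4 - 3*(-4) = -4 + 12 = 8)
Y(a, j) = 1/(24*a) (Y(a, j) = ((j/j)/((6*a)))/4 = (1*(1/(6*a)))/4 = (1/(6*a))/4 = 1/(24*a))
w = -23 (w = -7 + 2*(-3 - 5) = -7 + 2*(-8) = -7 - 16 = -23)
k(m, p) = 4 - 8*p
k(-3, w)*Y(52, 61) = (4 - 8*(-23))*((1/24)/52) = (4 + 184)*((1/24)*(1/52)) = 188*(1/1248) = 47/312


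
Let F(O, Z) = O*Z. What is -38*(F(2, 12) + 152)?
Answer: -6688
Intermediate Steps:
-38*(F(2, 12) + 152) = -38*(2*12 + 152) = -38*(24 + 152) = -38*176 = -6688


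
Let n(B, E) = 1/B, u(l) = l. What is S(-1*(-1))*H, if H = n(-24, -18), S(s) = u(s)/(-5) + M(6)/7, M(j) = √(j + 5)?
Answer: 1/120 - √11/168 ≈ -0.011408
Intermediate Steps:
M(j) = √(5 + j)
S(s) = -s/5 + √11/7 (S(s) = s/(-5) + √(5 + 6)/7 = s*(-⅕) + √11*(⅐) = -s/5 + √11/7)
H = -1/24 (H = 1/(-24) = -1/24 ≈ -0.041667)
S(-1*(-1))*H = (-(-1)*(-1)/5 + √11/7)*(-1/24) = (-⅕*1 + √11/7)*(-1/24) = (-⅕ + √11/7)*(-1/24) = 1/120 - √11/168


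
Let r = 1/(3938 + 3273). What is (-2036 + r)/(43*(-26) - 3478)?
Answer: 4893865/11047252 ≈ 0.44299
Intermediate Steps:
r = 1/7211 ≈ 0.00013868
(-2036 + r)/(43*(-26) - 3478) = (-2036 + 1/7211)/(43*(-26) - 3478) = -14681595/(7211*(-1118 - 3478)) = -14681595/7211/(-4596) = -14681595/7211*(-1/4596) = 4893865/11047252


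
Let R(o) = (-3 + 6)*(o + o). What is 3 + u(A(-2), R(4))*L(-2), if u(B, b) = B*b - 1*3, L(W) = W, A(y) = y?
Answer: 105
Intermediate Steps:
R(o) = 6*o (R(o) = 3*(2*o) = 6*o)
u(B, b) = -3 + B*b (u(B, b) = B*b - 3 = -3 + B*b)
3 + u(A(-2), R(4))*L(-2) = 3 + (-3 - 12*4)*(-2) = 3 + (-3 - 2*24)*(-2) = 3 + (-3 - 48)*(-2) = 3 - 51*(-2) = 3 + 102 = 105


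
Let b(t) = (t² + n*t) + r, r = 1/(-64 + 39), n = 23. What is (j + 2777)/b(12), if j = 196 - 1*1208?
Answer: 44125/10499 ≈ 4.2028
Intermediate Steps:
r = -1/25 (r = 1/(-25) = -1/25 ≈ -0.040000)
j = -1012 (j = 196 - 1208 = -1012)
b(t) = -1/25 + t² + 23*t (b(t) = (t² + 23*t) - 1/25 = -1/25 + t² + 23*t)
(j + 2777)/b(12) = (-1012 + 2777)/(-1/25 + 12² + 23*12) = 1765/(-1/25 + 144 + 276) = 1765/(10499/25) = 1765*(25/10499) = 44125/10499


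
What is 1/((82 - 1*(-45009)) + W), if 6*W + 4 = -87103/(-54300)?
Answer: 325800/14690517703 ≈ 2.2178e-5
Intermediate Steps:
W = -130097/325800 (W = -⅔ + (-87103/(-54300))/6 = -⅔ + (-87103*(-1/54300))/6 = -⅔ + (⅙)*(87103/54300) = -⅔ + 87103/325800 = -130097/325800 ≈ -0.39932)
1/((82 - 1*(-45009)) + W) = 1/((82 - 1*(-45009)) - 130097/325800) = 1/((82 + 45009) - 130097/325800) = 1/(45091 - 130097/325800) = 1/(14690517703/325800) = 325800/14690517703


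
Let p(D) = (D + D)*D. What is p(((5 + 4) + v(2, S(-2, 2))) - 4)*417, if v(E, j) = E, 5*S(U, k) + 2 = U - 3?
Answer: 40866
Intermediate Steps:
S(U, k) = -1 + U/5 (S(U, k) = -⅖ + (U - 3)/5 = -⅖ + (-3 + U)/5 = -⅖ + (-⅗ + U/5) = -1 + U/5)
p(D) = 2*D² (p(D) = (2*D)*D = 2*D²)
p(((5 + 4) + v(2, S(-2, 2))) - 4)*417 = (2*(((5 + 4) + 2) - 4)²)*417 = (2*((9 + 2) - 4)²)*417 = (2*(11 - 4)²)*417 = (2*7²)*417 = (2*49)*417 = 98*417 = 40866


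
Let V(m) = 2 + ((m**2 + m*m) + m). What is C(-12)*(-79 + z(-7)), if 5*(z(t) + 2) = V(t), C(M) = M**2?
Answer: -44928/5 ≈ -8985.6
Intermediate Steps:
V(m) = 2 + m + 2*m**2 (V(m) = 2 + ((m**2 + m**2) + m) = 2 + (2*m**2 + m) = 2 + (m + 2*m**2) = 2 + m + 2*m**2)
z(t) = -8/5 + t/5 + 2*t**2/5 (z(t) = -2 + (2 + t + 2*t**2)/5 = -2 + (2/5 + t/5 + 2*t**2/5) = -8/5 + t/5 + 2*t**2/5)
C(-12)*(-79 + z(-7)) = (-12)**2*(-79 + (-8/5 + (1/5)*(-7) + (2/5)*(-7)**2)) = 144*(-79 + (-8/5 - 7/5 + (2/5)*49)) = 144*(-79 + (-8/5 - 7/5 + 98/5)) = 144*(-79 + 83/5) = 144*(-312/5) = -44928/5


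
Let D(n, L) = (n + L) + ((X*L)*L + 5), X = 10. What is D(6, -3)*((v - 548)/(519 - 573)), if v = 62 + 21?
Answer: 7595/9 ≈ 843.89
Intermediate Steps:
v = 83
D(n, L) = 5 + L + n + 10*L² (D(n, L) = (n + L) + ((10*L)*L + 5) = (L + n) + (10*L² + 5) = (L + n) + (5 + 10*L²) = 5 + L + n + 10*L²)
D(6, -3)*((v - 548)/(519 - 573)) = (5 - 3 + 6 + 10*(-3)²)*((83 - 548)/(519 - 573)) = (5 - 3 + 6 + 10*9)*(-465/(-54)) = (5 - 3 + 6 + 90)*(-465*(-1/54)) = 98*(155/18) = 7595/9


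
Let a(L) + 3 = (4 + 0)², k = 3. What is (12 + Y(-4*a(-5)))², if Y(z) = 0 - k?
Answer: 81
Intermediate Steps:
a(L) = 13 (a(L) = -3 + (4 + 0)² = -3 + 4² = -3 + 16 = 13)
Y(z) = -3 (Y(z) = 0 - 1*3 = 0 - 3 = -3)
(12 + Y(-4*a(-5)))² = (12 - 3)² = 9² = 81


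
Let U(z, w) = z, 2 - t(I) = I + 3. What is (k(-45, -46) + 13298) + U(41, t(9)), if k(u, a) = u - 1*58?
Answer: 13236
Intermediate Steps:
t(I) = -1 - I (t(I) = 2 - (I + 3) = 2 - (3 + I) = 2 + (-3 - I) = -1 - I)
k(u, a) = -58 + u (k(u, a) = u - 58 = -58 + u)
(k(-45, -46) + 13298) + U(41, t(9)) = ((-58 - 45) + 13298) + 41 = (-103 + 13298) + 41 = 13195 + 41 = 13236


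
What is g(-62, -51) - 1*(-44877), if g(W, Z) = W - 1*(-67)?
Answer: 44882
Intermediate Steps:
g(W, Z) = 67 + W (g(W, Z) = W + 67 = 67 + W)
g(-62, -51) - 1*(-44877) = (67 - 62) - 1*(-44877) = 5 + 44877 = 44882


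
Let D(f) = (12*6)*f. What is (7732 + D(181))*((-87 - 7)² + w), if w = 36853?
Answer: 948686396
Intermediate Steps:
D(f) = 72*f
(7732 + D(181))*((-87 - 7)² + w) = (7732 + 72*181)*((-87 - 7)² + 36853) = (7732 + 13032)*((-94)² + 36853) = 20764*(8836 + 36853) = 20764*45689 = 948686396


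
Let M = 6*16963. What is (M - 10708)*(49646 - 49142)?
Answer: 45899280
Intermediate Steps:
M = 101778
(M - 10708)*(49646 - 49142) = (101778 - 10708)*(49646 - 49142) = 91070*504 = 45899280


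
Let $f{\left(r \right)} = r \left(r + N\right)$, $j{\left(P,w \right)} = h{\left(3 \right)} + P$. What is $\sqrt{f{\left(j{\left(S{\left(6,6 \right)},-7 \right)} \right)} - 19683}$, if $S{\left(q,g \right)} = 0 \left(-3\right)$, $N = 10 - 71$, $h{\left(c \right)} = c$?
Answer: $i \sqrt{19857} \approx 140.91 i$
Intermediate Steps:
$N = -61$
$S{\left(q,g \right)} = 0$
$j{\left(P,w \right)} = 3 + P$
$f{\left(r \right)} = r \left(-61 + r\right)$ ($f{\left(r \right)} = r \left(r - 61\right) = r \left(-61 + r\right)$)
$\sqrt{f{\left(j{\left(S{\left(6,6 \right)},-7 \right)} \right)} - 19683} = \sqrt{\left(3 + 0\right) \left(-61 + \left(3 + 0\right)\right) - 19683} = \sqrt{3 \left(-61 + 3\right) - 19683} = \sqrt{3 \left(-58\right) - 19683} = \sqrt{-174 - 19683} = \sqrt{-19857} = i \sqrt{19857}$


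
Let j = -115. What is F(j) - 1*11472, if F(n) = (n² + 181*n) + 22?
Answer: -19040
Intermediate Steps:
F(n) = 22 + n² + 181*n
F(j) - 1*11472 = (22 + (-115)² + 181*(-115)) - 1*11472 = (22 + 13225 - 20815) - 11472 = -7568 - 11472 = -19040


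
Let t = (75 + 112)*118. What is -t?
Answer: -22066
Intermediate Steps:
t = 22066 (t = 187*118 = 22066)
-t = -1*22066 = -22066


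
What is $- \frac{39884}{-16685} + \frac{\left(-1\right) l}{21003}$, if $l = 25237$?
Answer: $\frac{416604307}{350435055} \approx 1.1888$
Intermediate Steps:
$- \frac{39884}{-16685} + \frac{\left(-1\right) l}{21003} = - \frac{39884}{-16685} + \frac{\left(-1\right) 25237}{21003} = \left(-39884\right) \left(- \frac{1}{16685}\right) - \frac{25237}{21003} = \frac{39884}{16685} - \frac{25237}{21003} = \frac{416604307}{350435055}$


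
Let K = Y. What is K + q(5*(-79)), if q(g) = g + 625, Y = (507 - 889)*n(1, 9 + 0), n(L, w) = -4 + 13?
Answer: -3208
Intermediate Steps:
n(L, w) = 9
Y = -3438 (Y = (507 - 889)*9 = -382*9 = -3438)
q(g) = 625 + g
K = -3438
K + q(5*(-79)) = -3438 + (625 + 5*(-79)) = -3438 + (625 - 395) = -3438 + 230 = -3208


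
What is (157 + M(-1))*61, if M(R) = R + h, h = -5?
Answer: 9211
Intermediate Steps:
M(R) = -5 + R (M(R) = R - 5 = -5 + R)
(157 + M(-1))*61 = (157 + (-5 - 1))*61 = (157 - 6)*61 = 151*61 = 9211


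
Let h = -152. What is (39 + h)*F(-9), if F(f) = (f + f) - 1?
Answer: 2147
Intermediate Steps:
F(f) = -1 + 2*f (F(f) = 2*f - 1 = -1 + 2*f)
(39 + h)*F(-9) = (39 - 152)*(-1 + 2*(-9)) = -113*(-1 - 18) = -113*(-19) = 2147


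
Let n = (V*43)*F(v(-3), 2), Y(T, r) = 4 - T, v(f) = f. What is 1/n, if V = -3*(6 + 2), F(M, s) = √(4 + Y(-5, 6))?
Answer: -√13/13416 ≈ -0.00026875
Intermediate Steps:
F(M, s) = √13 (F(M, s) = √(4 + (4 - 1*(-5))) = √(4 + (4 + 5)) = √(4 + 9) = √13)
V = -24 (V = -3*8 = -24)
n = -1032*√13 (n = (-24*43)*√13 = -1032*√13 ≈ -3720.9)
1/n = 1/(-1032*√13) = -√13/13416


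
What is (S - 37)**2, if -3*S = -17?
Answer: 8836/9 ≈ 981.78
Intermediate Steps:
S = 17/3 (S = -1/3*(-17) = 17/3 ≈ 5.6667)
(S - 37)**2 = (17/3 - 37)**2 = (-94/3)**2 = 8836/9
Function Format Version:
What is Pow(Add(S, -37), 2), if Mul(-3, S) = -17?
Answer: Rational(8836, 9) ≈ 981.78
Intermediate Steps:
S = Rational(17, 3) (S = Mul(Rational(-1, 3), -17) = Rational(17, 3) ≈ 5.6667)
Pow(Add(S, -37), 2) = Pow(Add(Rational(17, 3), -37), 2) = Pow(Rational(-94, 3), 2) = Rational(8836, 9)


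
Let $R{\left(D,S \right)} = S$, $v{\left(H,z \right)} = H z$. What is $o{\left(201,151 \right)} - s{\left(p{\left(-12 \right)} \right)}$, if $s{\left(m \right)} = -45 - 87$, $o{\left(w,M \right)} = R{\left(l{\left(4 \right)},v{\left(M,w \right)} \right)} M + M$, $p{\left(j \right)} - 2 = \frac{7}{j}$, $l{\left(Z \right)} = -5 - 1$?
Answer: $4583284$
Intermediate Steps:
$l{\left(Z \right)} = -6$ ($l{\left(Z \right)} = -5 - 1 = -6$)
$p{\left(j \right)} = 2 + \frac{7}{j}$
$o{\left(w,M \right)} = M + w M^{2}$ ($o{\left(w,M \right)} = M w M + M = w M^{2} + M = M + w M^{2}$)
$s{\left(m \right)} = -132$
$o{\left(201,151 \right)} - s{\left(p{\left(-12 \right)} \right)} = 151 \left(1 + 151 \cdot 201\right) - -132 = 151 \left(1 + 30351\right) + 132 = 151 \cdot 30352 + 132 = 4583152 + 132 = 4583284$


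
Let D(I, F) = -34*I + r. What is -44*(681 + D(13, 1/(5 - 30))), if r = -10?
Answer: -10076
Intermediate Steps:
D(I, F) = -10 - 34*I (D(I, F) = -34*I - 10 = -10 - 34*I)
-44*(681 + D(13, 1/(5 - 30))) = -44*(681 + (-10 - 34*13)) = -44*(681 + (-10 - 442)) = -44*(681 - 452) = -44*229 = -10076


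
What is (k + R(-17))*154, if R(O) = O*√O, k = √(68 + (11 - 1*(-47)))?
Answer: 462*√14 - 2618*I*√17 ≈ 1728.6 - 10794.0*I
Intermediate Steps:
k = 3*√14 (k = √(68 + (11 + 47)) = √(68 + 58) = √126 = 3*√14 ≈ 11.225)
R(O) = O^(3/2)
(k + R(-17))*154 = (3*√14 + (-17)^(3/2))*154 = (3*√14 - 17*I*√17)*154 = 462*√14 - 2618*I*√17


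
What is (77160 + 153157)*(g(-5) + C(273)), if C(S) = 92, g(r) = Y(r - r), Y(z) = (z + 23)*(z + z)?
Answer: 21189164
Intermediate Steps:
Y(z) = 2*z*(23 + z) (Y(z) = (23 + z)*(2*z) = 2*z*(23 + z))
g(r) = 0 (g(r) = 2*(r - r)*(23 + (r - r)) = 2*0*(23 + 0) = 2*0*23 = 0)
(77160 + 153157)*(g(-5) + C(273)) = (77160 + 153157)*(0 + 92) = 230317*92 = 21189164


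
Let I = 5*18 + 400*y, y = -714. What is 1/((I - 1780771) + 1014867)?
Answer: -1/1051414 ≈ -9.5110e-7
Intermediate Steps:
I = -285510 (I = 5*18 + 400*(-714) = 90 - 285600 = -285510)
1/((I - 1780771) + 1014867) = 1/((-285510 - 1780771) + 1014867) = 1/(-2066281 + 1014867) = 1/(-1051414) = -1/1051414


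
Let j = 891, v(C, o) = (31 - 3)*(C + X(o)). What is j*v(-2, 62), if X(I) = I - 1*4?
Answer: 1397088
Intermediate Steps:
X(I) = -4 + I (X(I) = I - 4 = -4 + I)
v(C, o) = -112 + 28*C + 28*o (v(C, o) = (31 - 3)*(C + (-4 + o)) = 28*(-4 + C + o) = -112 + 28*C + 28*o)
j*v(-2, 62) = 891*(-112 + 28*(-2) + 28*62) = 891*(-112 - 56 + 1736) = 891*1568 = 1397088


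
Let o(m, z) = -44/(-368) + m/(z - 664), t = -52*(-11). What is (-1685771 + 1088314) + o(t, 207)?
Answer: -25119529705/42044 ≈ -5.9746e+5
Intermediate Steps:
t = 572
o(m, z) = 11/92 + m/(-664 + z) (o(m, z) = -44*(-1/368) + m/(-664 + z) = 11/92 + m/(-664 + z))
(-1685771 + 1088314) + o(t, 207) = (-1685771 + 1088314) + (-7304 + 11*207 + 92*572)/(92*(-664 + 207)) = -597457 + (1/92)*(-7304 + 2277 + 52624)/(-457) = -597457 + (1/92)*(-1/457)*47597 = -597457 - 47597/42044 = -25119529705/42044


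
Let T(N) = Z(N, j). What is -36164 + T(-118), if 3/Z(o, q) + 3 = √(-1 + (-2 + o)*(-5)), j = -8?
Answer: -21336751/590 + 3*√599/590 ≈ -36164.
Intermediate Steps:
Z(o, q) = 3/(-3 + √(9 - 5*o)) (Z(o, q) = 3/(-3 + √(-1 + (-2 + o)*(-5))) = 3/(-3 + √(-1 + (10 - 5*o))) = 3/(-3 + √(9 - 5*o)))
T(N) = 3/(-3 + √(9 - 5*N))
-36164 + T(-118) = -36164 + 3/(-3 + √(9 - 5*(-118))) = -36164 + 3/(-3 + √(9 + 590)) = -36164 + 3/(-3 + √599)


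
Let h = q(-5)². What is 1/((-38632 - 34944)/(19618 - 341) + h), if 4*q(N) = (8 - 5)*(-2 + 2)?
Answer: -19277/73576 ≈ -0.26200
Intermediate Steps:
q(N) = 0 (q(N) = ((8 - 5)*(-2 + 2))/4 = (3*0)/4 = (¼)*0 = 0)
h = 0 (h = 0² = 0)
1/((-38632 - 34944)/(19618 - 341) + h) = 1/((-38632 - 34944)/(19618 - 341) + 0) = 1/(-73576/19277 + 0) = 1/(-73576/19277) = -19277/73576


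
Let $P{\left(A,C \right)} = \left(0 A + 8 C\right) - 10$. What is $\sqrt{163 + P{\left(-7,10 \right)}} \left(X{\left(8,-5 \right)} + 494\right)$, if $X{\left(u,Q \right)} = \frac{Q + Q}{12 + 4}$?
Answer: $\frac{3947 \sqrt{233}}{8} \approx 7531.0$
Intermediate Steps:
$P{\left(A,C \right)} = -10 + 8 C$ ($P{\left(A,C \right)} = \left(0 + 8 C\right) - 10 = 8 C - 10 = -10 + 8 C$)
$X{\left(u,Q \right)} = \frac{Q}{8}$ ($X{\left(u,Q \right)} = \frac{2 Q}{16} = 2 Q \frac{1}{16} = \frac{Q}{8}$)
$\sqrt{163 + P{\left(-7,10 \right)}} \left(X{\left(8,-5 \right)} + 494\right) = \sqrt{163 + \left(-10 + 8 \cdot 10\right)} \left(\frac{1}{8} \left(-5\right) + 494\right) = \sqrt{163 + \left(-10 + 80\right)} \left(- \frac{5}{8} + 494\right) = \sqrt{163 + 70} \cdot \frac{3947}{8} = \sqrt{233} \cdot \frac{3947}{8} = \frac{3947 \sqrt{233}}{8}$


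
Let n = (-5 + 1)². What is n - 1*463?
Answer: -447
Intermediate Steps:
n = 16 (n = (-4)² = 16)
n - 1*463 = 16 - 1*463 = 16 - 463 = -447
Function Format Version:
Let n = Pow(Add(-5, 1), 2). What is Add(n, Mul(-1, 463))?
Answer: -447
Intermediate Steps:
n = 16 (n = Pow(-4, 2) = 16)
Add(n, Mul(-1, 463)) = Add(16, Mul(-1, 463)) = Add(16, -463) = -447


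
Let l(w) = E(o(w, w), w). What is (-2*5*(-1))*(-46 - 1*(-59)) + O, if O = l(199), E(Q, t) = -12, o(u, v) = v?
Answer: 118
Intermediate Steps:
l(w) = -12
O = -12
(-2*5*(-1))*(-46 - 1*(-59)) + O = (-2*5*(-1))*(-46 - 1*(-59)) - 12 = (-10*(-1))*(-46 + 59) - 12 = 10*13 - 12 = 130 - 12 = 118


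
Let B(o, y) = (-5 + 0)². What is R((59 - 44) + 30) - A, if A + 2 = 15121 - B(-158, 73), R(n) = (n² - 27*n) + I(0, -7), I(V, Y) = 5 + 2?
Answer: -14277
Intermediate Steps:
I(V, Y) = 7
B(o, y) = 25 (B(o, y) = (-5)² = 25)
R(n) = 7 + n² - 27*n (R(n) = (n² - 27*n) + 7 = 7 + n² - 27*n)
A = 15094 (A = -2 + (15121 - 1*25) = -2 + (15121 - 25) = -2 + 15096 = 15094)
R((59 - 44) + 30) - A = (7 + ((59 - 44) + 30)² - 27*((59 - 44) + 30)) - 1*15094 = (7 + (15 + 30)² - 27*(15 + 30)) - 15094 = (7 + 45² - 27*45) - 15094 = (7 + 2025 - 1215) - 15094 = 817 - 15094 = -14277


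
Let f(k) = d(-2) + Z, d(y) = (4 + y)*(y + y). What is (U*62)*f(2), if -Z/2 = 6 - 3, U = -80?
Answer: 69440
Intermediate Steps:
Z = -6 (Z = -2*(6 - 3) = -2*3 = -6)
d(y) = 2*y*(4 + y) (d(y) = (4 + y)*(2*y) = 2*y*(4 + y))
f(k) = -14 (f(k) = 2*(-2)*(4 - 2) - 6 = 2*(-2)*2 - 6 = -8 - 6 = -14)
(U*62)*f(2) = -80*62*(-14) = -4960*(-14) = 69440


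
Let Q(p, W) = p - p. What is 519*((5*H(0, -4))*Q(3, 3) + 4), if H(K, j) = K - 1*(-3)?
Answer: 2076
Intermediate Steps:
H(K, j) = 3 + K (H(K, j) = K + 3 = 3 + K)
Q(p, W) = 0
519*((5*H(0, -4))*Q(3, 3) + 4) = 519*((5*(3 + 0))*0 + 4) = 519*((5*3)*0 + 4) = 519*(15*0 + 4) = 519*(0 + 4) = 519*4 = 2076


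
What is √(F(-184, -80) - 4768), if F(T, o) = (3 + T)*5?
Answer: I*√5673 ≈ 75.319*I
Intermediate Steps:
F(T, o) = 15 + 5*T
√(F(-184, -80) - 4768) = √((15 + 5*(-184)) - 4768) = √((15 - 920) - 4768) = √(-905 - 4768) = √(-5673) = I*√5673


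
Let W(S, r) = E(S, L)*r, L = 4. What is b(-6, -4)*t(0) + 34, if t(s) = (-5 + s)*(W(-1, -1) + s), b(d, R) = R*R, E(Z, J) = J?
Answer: 354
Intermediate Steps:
W(S, r) = 4*r
b(d, R) = R²
t(s) = (-5 + s)*(-4 + s) (t(s) = (-5 + s)*(4*(-1) + s) = (-5 + s)*(-4 + s))
b(-6, -4)*t(0) + 34 = (-4)²*(20 + 0² - 9*0) + 34 = 16*(20 + 0 + 0) + 34 = 16*20 + 34 = 320 + 34 = 354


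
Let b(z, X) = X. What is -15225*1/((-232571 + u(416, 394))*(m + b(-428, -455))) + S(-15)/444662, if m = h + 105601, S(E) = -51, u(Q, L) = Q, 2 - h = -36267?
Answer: -3176324165/27806365890006 ≈ -0.00011423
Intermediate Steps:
h = 36269 (h = 2 - 1*(-36267) = 2 + 36267 = 36269)
m = 141870 (m = 36269 + 105601 = 141870)
-15225*1/((-232571 + u(416, 394))*(m + b(-428, -455))) + S(-15)/444662 = -15225*1/((-232571 + 416)*(141870 - 455)) - 51/444662 = -15225/((-232155*141415)) - 51*1/444662 = -15225/(-32830199325) - 51/444662 = -15225*(-1/32830199325) - 51/444662 = 29/62533713 - 51/444662 = -3176324165/27806365890006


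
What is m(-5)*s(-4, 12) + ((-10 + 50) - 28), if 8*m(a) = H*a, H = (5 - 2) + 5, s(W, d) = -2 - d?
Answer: 82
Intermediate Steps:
H = 8 (H = 3 + 5 = 8)
m(a) = a (m(a) = (8*a)/8 = a)
m(-5)*s(-4, 12) + ((-10 + 50) - 28) = -5*(-2 - 1*12) + ((-10 + 50) - 28) = -5*(-2 - 12) + (40 - 28) = -5*(-14) + 12 = 70 + 12 = 82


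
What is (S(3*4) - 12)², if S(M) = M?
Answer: 0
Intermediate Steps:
(S(3*4) - 12)² = (3*4 - 12)² = (12 - 12)² = 0² = 0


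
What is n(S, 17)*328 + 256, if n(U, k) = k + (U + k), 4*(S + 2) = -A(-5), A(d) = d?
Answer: 11162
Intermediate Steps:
S = -¾ (S = -2 + (-1*(-5))/4 = -2 + (¼)*5 = -2 + 5/4 = -¾ ≈ -0.75000)
n(U, k) = U + 2*k
n(S, 17)*328 + 256 = (-¾ + 2*17)*328 + 256 = (-¾ + 34)*328 + 256 = (133/4)*328 + 256 = 10906 + 256 = 11162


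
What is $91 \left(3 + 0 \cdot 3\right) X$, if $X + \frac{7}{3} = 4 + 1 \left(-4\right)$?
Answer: $-637$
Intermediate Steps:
$X = - \frac{7}{3}$ ($X = - \frac{7}{3} + \left(4 + 1 \left(-4\right)\right) = - \frac{7}{3} + \left(4 - 4\right) = - \frac{7}{3} + 0 = - \frac{7}{3} \approx -2.3333$)
$91 \left(3 + 0 \cdot 3\right) X = 91 \left(3 + 0 \cdot 3\right) \left(- \frac{7}{3}\right) = 91 \left(3 + 0\right) \left(- \frac{7}{3}\right) = 91 \cdot 3 \left(- \frac{7}{3}\right) = 91 \left(-7\right) = -637$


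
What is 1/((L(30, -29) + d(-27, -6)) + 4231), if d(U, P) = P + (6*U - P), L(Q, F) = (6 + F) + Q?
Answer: 1/4076 ≈ 0.00024534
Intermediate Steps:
L(Q, F) = 6 + F + Q
d(U, P) = 6*U (d(U, P) = P + (-P + 6*U) = 6*U)
1/((L(30, -29) + d(-27, -6)) + 4231) = 1/(((6 - 29 + 30) + 6*(-27)) + 4231) = 1/((7 - 162) + 4231) = 1/(-155 + 4231) = 1/4076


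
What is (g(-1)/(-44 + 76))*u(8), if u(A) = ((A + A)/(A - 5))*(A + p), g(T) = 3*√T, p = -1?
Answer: 7*I/2 ≈ 3.5*I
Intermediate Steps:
u(A) = 2*A*(-1 + A)/(-5 + A) (u(A) = ((A + A)/(A - 5))*(A - 1) = ((2*A)/(-5 + A))*(-1 + A) = (2*A/(-5 + A))*(-1 + A) = 2*A*(-1 + A)/(-5 + A))
(g(-1)/(-44 + 76))*u(8) = ((3*√(-1))/(-44 + 76))*(2*8*(-1 + 8)/(-5 + 8)) = ((3*I)/32)*(2*8*7/3) = ((3*I)*(1/32))*(2*8*(⅓)*7) = (3*I/32)*(112/3) = 7*I/2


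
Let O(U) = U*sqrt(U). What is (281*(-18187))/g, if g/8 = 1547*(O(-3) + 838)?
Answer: -164716861/334280996 - 1179357*I*sqrt(3)/668561992 ≈ -0.49275 - 0.0030554*I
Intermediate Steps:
O(U) = U**(3/2)
g = 10371088 - 37128*I*sqrt(3) (g = 8*(1547*((-3)**(3/2) + 838)) = 8*(1547*(-3*I*sqrt(3) + 838)) = 8*(1547*(838 - 3*I*sqrt(3))) = 8*(1296386 - 4641*I*sqrt(3)) = 10371088 - 37128*I*sqrt(3) ≈ 1.0371e+7 - 64308.0*I)
(281*(-18187))/g = (281*(-18187))/(10371088 - 37128*I*sqrt(3)) = -5110547/(10371088 - 37128*I*sqrt(3))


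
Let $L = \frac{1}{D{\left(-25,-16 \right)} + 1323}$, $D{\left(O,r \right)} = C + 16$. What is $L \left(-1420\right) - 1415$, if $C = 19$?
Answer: $- \frac{961495}{679} \approx -1416.0$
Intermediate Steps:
$D{\left(O,r \right)} = 35$ ($D{\left(O,r \right)} = 19 + 16 = 35$)
$L = \frac{1}{1358}$ ($L = \frac{1}{35 + 1323} = \frac{1}{1358} \approx 0.00073638$)
$L \left(-1420\right) - 1415 = \frac{1}{1358} \left(-1420\right) - 1415 = - \frac{710}{679} - 1415 = - \frac{961495}{679}$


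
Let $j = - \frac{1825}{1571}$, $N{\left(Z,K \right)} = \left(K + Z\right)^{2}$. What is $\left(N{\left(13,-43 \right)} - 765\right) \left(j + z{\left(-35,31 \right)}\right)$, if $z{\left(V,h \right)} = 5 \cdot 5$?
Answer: $\frac{5055750}{1571} \approx 3218.2$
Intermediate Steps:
$z{\left(V,h \right)} = 25$
$j = - \frac{1825}{1571}$ ($j = \left(-1825\right) \frac{1}{1571} = - \frac{1825}{1571} \approx -1.1617$)
$\left(N{\left(13,-43 \right)} - 765\right) \left(j + z{\left(-35,31 \right)}\right) = \left(\left(-43 + 13\right)^{2} - 765\right) \left(- \frac{1825}{1571} + 25\right) = \left(\left(-30\right)^{2} - 765\right) \frac{37450}{1571} = \left(900 - 765\right) \frac{37450}{1571} = 135 \cdot \frac{37450}{1571} = \frac{5055750}{1571}$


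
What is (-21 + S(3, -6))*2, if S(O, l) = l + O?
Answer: -48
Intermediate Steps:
S(O, l) = O + l
(-21 + S(3, -6))*2 = (-21 + (3 - 6))*2 = (-21 - 3)*2 = -24*2 = -48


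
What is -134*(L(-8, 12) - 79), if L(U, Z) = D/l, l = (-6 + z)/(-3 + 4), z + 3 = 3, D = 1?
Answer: 31825/3 ≈ 10608.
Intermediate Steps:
z = 0 (z = -3 + 3 = 0)
l = -6 (l = (-6 + 0)/(-3 + 4) = -6/1 = -6*1 = -6)
L(U, Z) = -1/6 (L(U, Z) = 1/(-6) = 1*(-1/6) = -1/6)
-134*(L(-8, 12) - 79) = -134*(-1/6 - 79) = -134*(-475)/6 = -1*(-31825/3) = 31825/3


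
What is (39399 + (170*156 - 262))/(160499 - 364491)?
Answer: -65657/203992 ≈ -0.32186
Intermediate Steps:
(39399 + (170*156 - 262))/(160499 - 364491) = (39399 + (26520 - 262))/(-203992) = (39399 + 26258)*(-1/203992) = 65657*(-1/203992) = -65657/203992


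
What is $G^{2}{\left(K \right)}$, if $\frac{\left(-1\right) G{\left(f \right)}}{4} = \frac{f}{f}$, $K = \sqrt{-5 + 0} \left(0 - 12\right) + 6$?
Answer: $16$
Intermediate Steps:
$K = 6 - 12 i \sqrt{5}$ ($K = \sqrt{-5} \left(0 - 12\right) + 6 = i \sqrt{5} \left(-12\right) + 6 = - 12 i \sqrt{5} + 6 = 6 - 12 i \sqrt{5} \approx 6.0 - 26.833 i$)
$G{\left(f \right)} = -4$ ($G{\left(f \right)} = - 4 \frac{f}{f} = \left(-4\right) 1 = -4$)
$G^{2}{\left(K \right)} = \left(-4\right)^{2} = 16$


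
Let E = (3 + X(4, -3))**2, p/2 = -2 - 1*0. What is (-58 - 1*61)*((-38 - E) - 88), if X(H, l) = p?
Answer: 15113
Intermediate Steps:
p = -4 (p = 2*(-2 - 1*0) = 2*(-2 + 0) = 2*(-2) = -4)
X(H, l) = -4
E = 1 (E = (3 - 4)**2 = (-1)**2 = 1)
(-58 - 1*61)*((-38 - E) - 88) = (-58 - 1*61)*((-38 - 1*1) - 88) = (-58 - 61)*((-38 - 1) - 88) = -119*(-39 - 88) = -119*(-127) = 15113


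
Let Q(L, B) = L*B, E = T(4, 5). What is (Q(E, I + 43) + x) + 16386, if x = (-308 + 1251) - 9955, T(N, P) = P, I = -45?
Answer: 7364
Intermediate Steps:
E = 5
x = -9012 (x = 943 - 9955 = -9012)
Q(L, B) = B*L
(Q(E, I + 43) + x) + 16386 = ((-45 + 43)*5 - 9012) + 16386 = (-2*5 - 9012) + 16386 = (-10 - 9012) + 16386 = -9022 + 16386 = 7364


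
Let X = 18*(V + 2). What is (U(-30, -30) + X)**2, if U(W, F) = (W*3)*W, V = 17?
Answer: 9253764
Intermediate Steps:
U(W, F) = 3*W**2 (U(W, F) = (3*W)*W = 3*W**2)
X = 342 (X = 18*(17 + 2) = 18*19 = 342)
(U(-30, -30) + X)**2 = (3*(-30)**2 + 342)**2 = (3*900 + 342)**2 = (2700 + 342)**2 = 3042**2 = 9253764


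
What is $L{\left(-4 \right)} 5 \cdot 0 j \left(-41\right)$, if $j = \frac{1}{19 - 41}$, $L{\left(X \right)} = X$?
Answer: $0$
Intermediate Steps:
$j = - \frac{1}{22}$ ($j = \frac{1}{-22} = - \frac{1}{22} \approx -0.045455$)
$L{\left(-4 \right)} 5 \cdot 0 j \left(-41\right) = \left(-4\right) 5 \cdot 0 \left(- \frac{1}{22}\right) \left(-41\right) = \left(-20\right) 0 \left(- \frac{1}{22}\right) \left(-41\right) = 0 \left(- \frac{1}{22}\right) \left(-41\right) = 0 \left(-41\right) = 0$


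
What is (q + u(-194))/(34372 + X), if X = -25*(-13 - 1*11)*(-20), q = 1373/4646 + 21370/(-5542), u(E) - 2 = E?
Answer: -2517658599/288018604552 ≈ -0.0087413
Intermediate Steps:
u(E) = 2 + E
q = -45837927/12874066 (q = 1373*(1/4646) + 21370*(-1/5542) = 1373/4646 - 10685/2771 = -45837927/12874066 ≈ -3.5605)
X = -12000 (X = -25*(-13 - 11)*(-20) = -25*(-24)*(-20) = 600*(-20) = -12000)
(q + u(-194))/(34372 + X) = (-45837927/12874066 + (2 - 194))/(34372 - 12000) = (-45837927/12874066 - 192)/22372 = -2517658599/12874066*1/22372 = -2517658599/288018604552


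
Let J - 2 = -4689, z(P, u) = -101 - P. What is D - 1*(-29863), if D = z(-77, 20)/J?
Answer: 139967905/4687 ≈ 29863.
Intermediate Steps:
J = -4687 (J = 2 - 4689 = -4687)
D = 24/4687 (D = (-101 - 1*(-77))/(-4687) = (-101 + 77)*(-1/4687) = -24*(-1/4687) = 24/4687 ≈ 0.0051205)
D - 1*(-29863) = 24/4687 - 1*(-29863) = 24/4687 + 29863 = 139967905/4687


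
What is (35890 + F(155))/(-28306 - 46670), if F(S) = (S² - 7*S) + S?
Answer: -58985/74976 ≈ -0.78672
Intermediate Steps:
F(S) = S² - 6*S
(35890 + F(155))/(-28306 - 46670) = (35890 + 155*(-6 + 155))/(-28306 - 46670) = (35890 + 155*149)/(-74976) = (35890 + 23095)*(-1/74976) = 58985*(-1/74976) = -58985/74976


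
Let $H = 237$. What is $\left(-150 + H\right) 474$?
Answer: $41238$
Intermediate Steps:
$\left(-150 + H\right) 474 = \left(-150 + 237\right) 474 = 87 \cdot 474 = 41238$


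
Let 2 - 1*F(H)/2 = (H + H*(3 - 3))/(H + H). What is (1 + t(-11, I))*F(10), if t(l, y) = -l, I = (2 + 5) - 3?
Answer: 36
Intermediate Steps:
I = 4 (I = 7 - 3 = 4)
F(H) = 3 (F(H) = 4 - 2*(H + H*(3 - 3))/(H + H) = 4 - 2*(H + H*0)/(2*H) = 4 - 2*(H + 0)*1/(2*H) = 4 - 2*H*1/(2*H) = 4 - 2*½ = 4 - 1 = 3)
(1 + t(-11, I))*F(10) = (1 - 1*(-11))*3 = (1 + 11)*3 = 12*3 = 36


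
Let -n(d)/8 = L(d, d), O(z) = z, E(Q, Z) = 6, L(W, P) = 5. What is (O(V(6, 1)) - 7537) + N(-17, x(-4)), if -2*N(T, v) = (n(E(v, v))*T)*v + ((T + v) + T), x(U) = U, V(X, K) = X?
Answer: -6152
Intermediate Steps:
n(d) = -40 (n(d) = -8*5 = -40)
N(T, v) = -T - v/2 + 20*T*v (N(T, v) = -((-40*T)*v + ((T + v) + T))/2 = -(-40*T*v + (v + 2*T))/2 = -(v + 2*T - 40*T*v)/2 = -T - v/2 + 20*T*v)
(O(V(6, 1)) - 7537) + N(-17, x(-4)) = (6 - 7537) + (-1*(-17) - ½*(-4) + 20*(-17)*(-4)) = -7531 + (17 + 2 + 1360) = -7531 + 1379 = -6152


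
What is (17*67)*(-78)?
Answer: -88842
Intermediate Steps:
(17*67)*(-78) = 1139*(-78) = -88842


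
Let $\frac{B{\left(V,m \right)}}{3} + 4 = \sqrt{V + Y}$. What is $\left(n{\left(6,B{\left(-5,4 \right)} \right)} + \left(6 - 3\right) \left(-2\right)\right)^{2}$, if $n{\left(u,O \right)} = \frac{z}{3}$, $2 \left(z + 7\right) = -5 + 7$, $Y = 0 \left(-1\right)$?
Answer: $64$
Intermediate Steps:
$Y = 0$
$z = -6$ ($z = -7 + \frac{-5 + 7}{2} = -7 + \frac{1}{2} \cdot 2 = -7 + 1 = -6$)
$B{\left(V,m \right)} = -12 + 3 \sqrt{V}$ ($B{\left(V,m \right)} = -12 + 3 \sqrt{V + 0} = -12 + 3 \sqrt{V}$)
$n{\left(u,O \right)} = -2$ ($n{\left(u,O \right)} = - \frac{6}{3} = \left(-6\right) \frac{1}{3} = -2$)
$\left(n{\left(6,B{\left(-5,4 \right)} \right)} + \left(6 - 3\right) \left(-2\right)\right)^{2} = \left(-2 + \left(6 - 3\right) \left(-2\right)\right)^{2} = \left(-2 + 3 \left(-2\right)\right)^{2} = \left(-2 - 6\right)^{2} = \left(-8\right)^{2} = 64$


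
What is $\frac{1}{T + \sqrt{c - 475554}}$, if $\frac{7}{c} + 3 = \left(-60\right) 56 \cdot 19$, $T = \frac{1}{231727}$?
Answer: $\frac{14794146861}{1630295778075272763184} - \frac{53697402529 i \sqrt{1938324173193447}}{1630295778075272763184} \approx 9.0745 \cdot 10^{-12} - 0.0014501 i$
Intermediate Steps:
$T = \frac{1}{231727} \approx 4.3154 \cdot 10^{-6}$
$c = - \frac{7}{63843}$ ($c = \frac{7}{-3 + \left(-60\right) 56 \cdot 19} = \frac{7}{-3 - 63840} = \frac{7}{-63843} = 7 \left(- \frac{1}{63843}\right) = - \frac{7}{63843} \approx -0.00010964$)
$\frac{1}{T + \sqrt{c - 475554}} = \frac{1}{\frac{1}{231727} + \sqrt{- \frac{7}{63843} - 475554}} = \frac{1}{\frac{1}{231727} + \sqrt{- \frac{30360794029}{63843}}} = \frac{1}{\frac{1}{231727} + \frac{i \sqrt{1938324173193447}}{63843}}$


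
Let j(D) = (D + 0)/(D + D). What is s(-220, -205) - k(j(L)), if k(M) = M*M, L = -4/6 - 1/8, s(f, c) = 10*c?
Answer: -8201/4 ≈ -2050.3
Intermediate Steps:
L = -19/24 (L = -4*1/6 - 1*1/8 = -2/3 - 1/8 = -19/24 ≈ -0.79167)
j(D) = 1/2 (j(D) = D/((2*D)) = D*(1/(2*D)) = 1/2)
k(M) = M**2
s(-220, -205) - k(j(L)) = 10*(-205) - (1/2)**2 = -2050 - 1*1/4 = -2050 - 1/4 = -8201/4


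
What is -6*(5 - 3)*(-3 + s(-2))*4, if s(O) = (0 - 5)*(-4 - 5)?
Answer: -2016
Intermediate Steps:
s(O) = 45 (s(O) = -5*(-9) = 45)
-6*(5 - 3)*(-3 + s(-2))*4 = -6*(5 - 3)*(-3 + 45)*4 = -12*42*4 = -6*84*4 = -504*4 = -2016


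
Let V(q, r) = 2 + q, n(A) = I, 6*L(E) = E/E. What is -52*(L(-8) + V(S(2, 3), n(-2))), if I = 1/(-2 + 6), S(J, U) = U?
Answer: -806/3 ≈ -268.67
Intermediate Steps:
I = ¼ (I = 1/4 = ¼ ≈ 0.25000)
L(E) = ⅙ (L(E) = (E/E)/6 = (⅙)*1 = ⅙)
n(A) = ¼
-52*(L(-8) + V(S(2, 3), n(-2))) = -52*(⅙ + (2 + 3)) = -52*(⅙ + 5) = -52*31/6 = -806/3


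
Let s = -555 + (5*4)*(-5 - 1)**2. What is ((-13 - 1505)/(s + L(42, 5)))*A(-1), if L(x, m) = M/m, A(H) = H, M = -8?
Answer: 7590/817 ≈ 9.2901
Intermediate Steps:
L(x, m) = -8/m
s = 165 (s = -555 + 20*(-6)**2 = -555 + 20*36 = -555 + 720 = 165)
((-13 - 1505)/(s + L(42, 5)))*A(-1) = ((-13 - 1505)/(165 - 8/5))*(-1) = -1518/(165 - 8*1/5)*(-1) = -1518/(165 - 8/5)*(-1) = -1518/817/5*(-1) = -1518*5/817*(-1) = -7590/817*(-1) = 7590/817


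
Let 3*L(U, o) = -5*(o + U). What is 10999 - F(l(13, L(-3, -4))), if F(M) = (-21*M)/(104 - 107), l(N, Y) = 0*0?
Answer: 10999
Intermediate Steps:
L(U, o) = -5*U/3 - 5*o/3 (L(U, o) = (-5*(o + U))/3 = (-5*(U + o))/3 = (-5*U - 5*o)/3 = -5*U/3 - 5*o/3)
l(N, Y) = 0
F(M) = 7*M (F(M) = -21*M/(-3) = -21*M*(-⅓) = 7*M)
10999 - F(l(13, L(-3, -4))) = 10999 - 7*0 = 10999 - 1*0 = 10999 + 0 = 10999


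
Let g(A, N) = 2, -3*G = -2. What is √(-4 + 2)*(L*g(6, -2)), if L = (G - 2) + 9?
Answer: 46*I*√2/3 ≈ 21.685*I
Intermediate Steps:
G = ⅔ (G = -⅓*(-2) = ⅔ ≈ 0.66667)
L = 23/3 (L = (⅔ - 2) + 9 = -4/3 + 9 = 23/3 ≈ 7.6667)
√(-4 + 2)*(L*g(6, -2)) = √(-4 + 2)*((23/3)*2) = √(-2)*(46/3) = (I*√2)*(46/3) = 46*I*√2/3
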